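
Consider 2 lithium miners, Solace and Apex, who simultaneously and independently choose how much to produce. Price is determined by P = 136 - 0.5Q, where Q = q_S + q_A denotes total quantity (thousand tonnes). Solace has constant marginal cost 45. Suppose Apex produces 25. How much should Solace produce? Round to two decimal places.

78.50

With the rival's output fixed at 25, Solace's profit is π_S = (136 - (1/2)·25 - (1/2)q_S)q_S - (45q_S) = (247/2 - (1/2)q_S)q_S - (45q_S).
∂π_S/∂q_S = 157/2 - q_S = 0, so q_S = 157/2.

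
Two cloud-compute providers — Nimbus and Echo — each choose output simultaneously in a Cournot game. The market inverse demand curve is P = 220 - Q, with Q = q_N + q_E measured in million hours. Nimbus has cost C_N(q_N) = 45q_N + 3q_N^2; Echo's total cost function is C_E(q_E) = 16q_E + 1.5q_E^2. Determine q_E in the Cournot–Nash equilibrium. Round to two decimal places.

37.36

Nimbus's profit: π_N = (220 - Q)q_N - (45q_N + 3q_N²). Setting ∂π_N/∂q_N = 0: 175 - 8q_N - (q_E) = 0.
Echo's first-order condition: 204 - 5q_E - (q_N) = 0.
Rearranging gives the reaction functions q_N = (175 - q_E)/8 and q_E = (204 - q_N)/5.
Solving the pair: q_N = 671/39, q_E = 1457/39.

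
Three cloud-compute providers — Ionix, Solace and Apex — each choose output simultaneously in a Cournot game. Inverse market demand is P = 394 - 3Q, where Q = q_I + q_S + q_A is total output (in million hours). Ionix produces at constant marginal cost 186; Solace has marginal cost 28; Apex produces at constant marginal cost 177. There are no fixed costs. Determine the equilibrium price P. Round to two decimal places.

Ionix's profit: π_I = (394 - 3Q)q_I - (186q_I). Setting ∂π_I/∂q_I = 0: 208 - 6q_I - 3(q_S + q_A) = 0.
Solace's first-order condition: 366 - 6q_S - 3(q_I + q_A) = 0.
Apex's first-order condition: 217 - 6q_A - 3(q_I + q_S) = 0.
Adding the 3 first-order conditions: 791 − 12Q = 0, so Q = 791/12.
Back-substituting: q_I = (208 − 791/4)/3 = 41/12, q_S = (366 − 791/4)/3 = 673/12, q_A = (217 − 791/4)/3 = 77/12.
Total output Q = 791/12, so price P = 394 - 3·(791/12) = 785/4.

196.25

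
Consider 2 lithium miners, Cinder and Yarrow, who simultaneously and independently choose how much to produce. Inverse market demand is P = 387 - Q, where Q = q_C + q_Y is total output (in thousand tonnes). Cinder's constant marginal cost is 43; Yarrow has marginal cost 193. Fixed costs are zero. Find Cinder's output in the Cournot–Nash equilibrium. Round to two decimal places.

164.67

Cinder's profit: π_C = (387 - Q)q_C - (43q_C). Setting ∂π_C/∂q_C = 0: 344 - 2q_C - (q_Y) = 0.
Yarrow's profit: π_Y = (387 - Q)q_Y - (193q_Y). Setting ∂π_Y/∂q_Y = 0: 194 - 2q_Y - (q_C) = 0.
Best responses: q_C = (344 - q_Y)/2, q_Y = (194 - q_C)/2.
Solving the pair: q_C = 494/3, q_Y = 44/3.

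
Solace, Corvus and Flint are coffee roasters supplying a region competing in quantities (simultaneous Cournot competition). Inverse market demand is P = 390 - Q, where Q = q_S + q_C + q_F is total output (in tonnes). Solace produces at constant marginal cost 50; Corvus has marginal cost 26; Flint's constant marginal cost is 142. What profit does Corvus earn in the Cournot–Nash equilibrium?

Solace's profit: π_S = (390 - Q)q_S - (50q_S). Setting ∂π_S/∂q_S = 0: 340 - 2q_S - (q_C + q_F) = 0.
Corvus's profit: π_C = (390 - Q)q_C - (26q_C). Setting ∂π_C/∂q_C = 0: 364 - 2q_C - (q_S + q_F) = 0.
Flint's profit: π_F = (390 - Q)q_F - (142q_F). Setting ∂π_F/∂q_F = 0: 248 - 2q_F - (q_S + q_C) = 0.
Adding the 3 first-order conditions: 952 − 4Q = 0, so Q = 238.
Back-substituting: q_S = (340 − 238) = 102, q_C = (364 − 238) = 126, q_F = (248 − 238) = 10.
Price P = 390 - 238 = 152.
Corvus's profit: (152 - 26)·126 = 15876.

15876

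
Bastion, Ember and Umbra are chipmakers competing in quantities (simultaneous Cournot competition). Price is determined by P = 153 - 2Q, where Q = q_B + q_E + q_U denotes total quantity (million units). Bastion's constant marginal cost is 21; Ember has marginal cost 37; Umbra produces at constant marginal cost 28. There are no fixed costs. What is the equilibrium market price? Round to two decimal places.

59.75

Bastion's profit: π_B = (153 - 2Q)q_B - (21q_B). Setting ∂π_B/∂q_B = 0: 132 - 4q_B - 2(q_E + q_U) = 0.
Ember's first-order condition: 116 - 4q_E - 2(q_B + q_U) = 0.
Umbra's profit: π_U = (153 - 2Q)q_U - (28q_U). Setting ∂π_U/∂q_U = 0: 125 - 4q_U - 2(q_B + q_E) = 0.
Adding the 3 conditions: 373 − 4Q − 4Q = 0, i.e. Q = 373/8.
Back-substituting: q_B = (132 − 373/4)/2 = 155/8, q_E = (116 − 373/4)/2 = 91/8, q_U = (125 − 373/4)/2 = 127/8.
Total output Q = 373/8, so price P = 153 - 2·(373/8) = 239/4.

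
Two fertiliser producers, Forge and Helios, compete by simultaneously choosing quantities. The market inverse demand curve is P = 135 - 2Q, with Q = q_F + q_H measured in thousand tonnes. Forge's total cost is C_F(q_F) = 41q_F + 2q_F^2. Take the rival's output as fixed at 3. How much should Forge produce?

11

With the rival's output fixed at 3, Forge's profit is π_F = (135 - 2·3 - 2q_F)q_F - (41q_F + 2q_F²) = (129 - 2q_F)q_F - (41q_F + 2q_F²).
∂π_F/∂q_F = 88 - 8q_F = 0, so q_F = 11.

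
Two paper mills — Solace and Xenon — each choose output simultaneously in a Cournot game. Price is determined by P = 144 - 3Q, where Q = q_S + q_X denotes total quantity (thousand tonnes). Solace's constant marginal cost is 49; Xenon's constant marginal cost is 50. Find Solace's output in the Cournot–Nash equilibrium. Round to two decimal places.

10.67

Solace's profit: π_S = (144 - 3Q)q_S - (49q_S). Setting ∂π_S/∂q_S = 0: 95 - 6q_S - 3(q_X) = 0.
Xenon's first-order condition: 94 - 6q_X - 3(q_S) = 0.
Best responses: q_S = (95 - 3q_X)/6, q_X = (94 - 3q_S)/6.
Substituting one into the other gives q_S = 32/3 and q_X = 31/3.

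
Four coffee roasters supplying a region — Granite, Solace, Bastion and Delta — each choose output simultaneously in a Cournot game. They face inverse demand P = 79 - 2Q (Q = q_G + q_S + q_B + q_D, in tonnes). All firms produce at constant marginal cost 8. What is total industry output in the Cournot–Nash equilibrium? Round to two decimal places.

28.40

A representative firm's profit is π_i = q_i(79 - 2Q) - 8q_i.
Setting ∂π_i/∂q_i = 0 with rivals' quantities fixed: 71 - 4q_i - 2·Σ_{j≠i} q_j = 0.
With identical firms every q_j equals q_i, so Σ_{j≠i} q_j = 3q_i and 71 = 10q_i, giving q_i = 71/10.
Total output Q = 71/10 + 71/10 + 71/10 + 71/10 = 142/5.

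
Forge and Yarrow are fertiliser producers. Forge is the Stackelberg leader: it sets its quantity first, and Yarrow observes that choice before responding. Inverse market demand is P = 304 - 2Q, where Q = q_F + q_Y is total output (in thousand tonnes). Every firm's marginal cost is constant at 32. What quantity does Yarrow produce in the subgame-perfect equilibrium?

The follower Yarrow best-responds to any q_F: π_Y = (304 - 2Q)q_Y - 32q_Y.
∂π_Y/∂q_Y = 272 - 2q_F - 4q_Y = 0 gives the reaction function q_Y = (272 - 2q_F)/4.
The leader anticipates this reaction. Substituting into P = 304 - 2Q gives P = 168 - q_F, so π_F = (168 - q_F)q_F - 32q_F.
Leader FOC: 136 - 2q_F = 0, so q_F = 68.
Then q_Y = (272 - 2·68)/4 = 34.

34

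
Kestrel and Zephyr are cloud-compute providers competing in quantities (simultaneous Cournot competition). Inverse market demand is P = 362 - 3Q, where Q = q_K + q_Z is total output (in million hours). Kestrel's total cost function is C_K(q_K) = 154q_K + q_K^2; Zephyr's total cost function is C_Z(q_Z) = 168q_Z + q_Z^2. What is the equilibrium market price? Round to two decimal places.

252.36

Kestrel's profit: π_K = (362 - 3Q)q_K - (154q_K + q_K²). Setting ∂π_K/∂q_K = 0: 208 - 8q_K - 3(q_Z) = 0.
Zephyr's first-order condition: 194 - 8q_Z - 3(q_K) = 0.
Best responses: q_K = (208 - 3q_Z)/8, q_Z = (194 - 3q_K)/8.
Solving the pair: q_K = 1082/55, q_Z = 928/55.
Total output Q = 402/11, so price P = 362 - 3·(402/11) = 252.3636.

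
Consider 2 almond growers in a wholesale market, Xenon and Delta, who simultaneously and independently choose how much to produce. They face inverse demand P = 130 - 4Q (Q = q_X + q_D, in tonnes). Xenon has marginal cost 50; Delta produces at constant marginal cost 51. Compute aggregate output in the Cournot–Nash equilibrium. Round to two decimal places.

Xenon's profit: π_X = (130 - 4Q)q_X - (50q_X). Setting ∂π_X/∂q_X = 0: 80 - 8q_X - 4(q_D) = 0.
Delta's profit: π_D = (130 - 4Q)q_D - (51q_D). Setting ∂π_D/∂q_D = 0: 79 - 8q_D - 4(q_X) = 0.
Best responses: q_X = (80 - 4q_D)/8, q_D = (79 - 4q_X)/8.
Substituting one into the other gives q_X = 27/4 and q_D = 13/2.
Total output Q = 27/4 + 13/2 = 53/4.

13.25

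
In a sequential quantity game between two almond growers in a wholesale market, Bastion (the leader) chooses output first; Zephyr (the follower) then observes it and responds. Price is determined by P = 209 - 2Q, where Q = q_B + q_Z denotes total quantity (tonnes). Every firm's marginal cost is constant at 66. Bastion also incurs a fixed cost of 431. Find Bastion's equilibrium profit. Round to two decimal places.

The follower Zephyr best-responds to any q_B: π_Z = (209 - 2Q)q_Z - 66q_Z.
Follower FOC: 143 - 2q_B - 4q_Z = 0, so q_Z(q_B) = (143 - 2q_B)/4.
Bastion substitutes q_Z(q_B) into its own profit: π_B = q_B(209 - 2q_B - (143 - 2q_B)/2) - 66q_B = (275/2 - q_B)q_B - 66q_B.
Maximising: ∂π_B/∂q_B = 143/2 - 2q_B = 0, giving q_B = 143/4.
Then q_Z = (143 - 2·(143/4))/4 = 143/8.
Price P = 209 - 2·(429/8) = 407/4.
Bastion's profit: (407/4 - 66)·(143/4) - 431 = 847.0625.

847.06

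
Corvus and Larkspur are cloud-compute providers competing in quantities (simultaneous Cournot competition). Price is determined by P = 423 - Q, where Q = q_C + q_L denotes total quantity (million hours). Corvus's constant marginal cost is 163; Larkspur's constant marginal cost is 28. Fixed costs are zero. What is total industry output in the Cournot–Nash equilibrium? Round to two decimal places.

218.33

Corvus's profit: π_C = (423 - Q)q_C - (163q_C). Setting ∂π_C/∂q_C = 0: 260 - 2q_C - (q_L) = 0.
Larkspur's first-order condition: 395 - 2q_L - (q_C) = 0.
So q_C = (260 - q_L)/2 and q_L = (395 - q_C)/2.
Substituting one into the other gives q_C = 125/3 and q_L = 530/3.
Total output Q = 125/3 + 530/3 = 655/3.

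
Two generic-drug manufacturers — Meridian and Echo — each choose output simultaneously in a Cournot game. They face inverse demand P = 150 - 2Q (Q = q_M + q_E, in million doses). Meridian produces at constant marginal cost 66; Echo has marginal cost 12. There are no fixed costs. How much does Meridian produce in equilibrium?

5

Meridian's profit: π_M = (150 - 2Q)q_M - (66q_M). Setting ∂π_M/∂q_M = 0: 84 - 4q_M - 2(q_E) = 0.
Echo's first-order condition: 138 - 4q_E - 2(q_M) = 0.
Rearranging gives the reaction functions q_M = (84 - 2q_E)/4 and q_E = (138 - 2q_M)/4.
Solving the pair: q_M = 5, q_E = 32.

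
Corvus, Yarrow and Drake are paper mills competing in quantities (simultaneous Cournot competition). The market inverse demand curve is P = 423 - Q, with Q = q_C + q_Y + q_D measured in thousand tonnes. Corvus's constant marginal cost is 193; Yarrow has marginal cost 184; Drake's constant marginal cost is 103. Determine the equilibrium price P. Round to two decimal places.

225.75

Corvus's profit: π_C = (423 - Q)q_C - (193q_C). Setting ∂π_C/∂q_C = 0: 230 - 2q_C - (q_Y + q_D) = 0.
Yarrow's profit: π_Y = (423 - Q)q_Y - (184q_Y). Setting ∂π_Y/∂q_Y = 0: 239 - 2q_Y - (q_C + q_D) = 0.
Drake's profit: π_D = (423 - Q)q_D - (103q_D). Setting ∂π_D/∂q_D = 0: 320 - 2q_D - (q_C + q_Y) = 0.
Adding the 3 conditions: 789 − 2Q − 2Q = 0, i.e. Q = 789/4.
Back-substituting: q_C = (230 − 789/4) = 131/4, q_Y = (239 − 789/4) = 167/4, q_D = (320 − 789/4) = 491/4.
Total output Q = 789/4, so price P = 423 - 789/4 = 903/4.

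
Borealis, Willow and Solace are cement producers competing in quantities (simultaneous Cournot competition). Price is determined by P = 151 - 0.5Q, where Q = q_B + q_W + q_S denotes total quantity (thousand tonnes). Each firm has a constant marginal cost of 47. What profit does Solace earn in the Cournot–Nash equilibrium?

1352

Each firm earns π_i = (151 - 0.5Q)q_i - 47q_i.
First-order condition (treating rivals' output as given): 104 - q_i - (1/2)·Σ_{j≠i} q_j = 0.
By symmetry each firm produces the same amount; substituting Σ_{j≠i} q_j = 2q_i yields q_i = 104/2 = 52.
Price P = 151 - (1/2)·156 = 73.
Solace's profit: (73 - 47)·52 = 1352.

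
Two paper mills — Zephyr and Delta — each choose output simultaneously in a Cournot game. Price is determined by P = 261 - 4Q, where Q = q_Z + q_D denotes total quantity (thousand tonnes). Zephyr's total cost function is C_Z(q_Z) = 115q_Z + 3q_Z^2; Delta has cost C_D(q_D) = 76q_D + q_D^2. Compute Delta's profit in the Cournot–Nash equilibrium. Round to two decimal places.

1308.54

Zephyr's profit: π_Z = (261 - 4Q)q_Z - (115q_Z + 3q_Z²). Setting ∂π_Z/∂q_Z = 0: 146 - 14q_Z - 4(q_D) = 0.
Delta's first-order condition: 185 - 10q_D - 4(q_Z) = 0.
So q_Z = (146 - 4q_D)/14 and q_D = (185 - 4q_Z)/10.
Solving the pair: q_Z = 180/31, q_D = 1003/62.
Price P = 261 - 4·(1363/62) = 173.0645.
Delta's profit: 173.0645·(1003/62) - 76·(1003/62) - (1003/62)² = 1308.5445.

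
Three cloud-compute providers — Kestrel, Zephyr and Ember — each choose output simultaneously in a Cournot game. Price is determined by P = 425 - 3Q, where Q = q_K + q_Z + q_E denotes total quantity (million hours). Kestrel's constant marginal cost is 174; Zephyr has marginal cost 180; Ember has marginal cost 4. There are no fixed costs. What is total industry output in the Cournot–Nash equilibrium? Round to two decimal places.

76.42

Kestrel's profit: π_K = (425 - 3Q)q_K - (174q_K). Setting ∂π_K/∂q_K = 0: 251 - 6q_K - 3(q_Z + q_E) = 0.
Zephyr's first-order condition: 245 - 6q_Z - 3(q_K + q_E) = 0.
Ember's first-order condition: 421 - 6q_E - 3(q_K + q_Z) = 0.
Summing all 3 equations gives 917 − 12Q = 0, hence Q = 917/12.
Back-substituting: q_K = (251 − 917/4)/3 = 29/4, q_Z = (245 − 917/4)/3 = 21/4, q_E = (421 − 917/4)/3 = 767/12.
Total output Q = 29/4 + 21/4 + 767/12 = 917/12.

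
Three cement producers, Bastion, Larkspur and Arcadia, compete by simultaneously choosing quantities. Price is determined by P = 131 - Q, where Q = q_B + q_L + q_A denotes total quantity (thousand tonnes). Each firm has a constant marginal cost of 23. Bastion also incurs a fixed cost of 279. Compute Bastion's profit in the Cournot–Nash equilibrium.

Each firm earns π_i = (131 - Q)q_i - 23q_i.
First-order condition (treating rivals' output as given): 108 - 2q_i - Σ_{j≠i} q_j = 0.
By symmetry each firm produces the same amount; substituting Σ_{j≠i} q_j = 2q_i yields q_i = 108/4 = 27.
Price P = 131 - 81 = 50.
Bastion's profit: (50 - 23)·27 - 279 = 450.

450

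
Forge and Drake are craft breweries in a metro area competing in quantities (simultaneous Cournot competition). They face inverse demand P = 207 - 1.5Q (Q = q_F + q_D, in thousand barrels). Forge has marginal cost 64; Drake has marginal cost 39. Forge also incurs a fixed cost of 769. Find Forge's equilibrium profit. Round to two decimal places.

262.41

Forge's profit: π_F = (207 - 1.5Q)q_F - (64q_F). Setting ∂π_F/∂q_F = 0: 143 - 3q_F - (3/2)(q_D) = 0.
Drake's first-order condition: 168 - 3q_D - (3/2)(q_F) = 0.
Best responses: q_F = (143 - (3/2)q_D)/3, q_D = (168 - (3/2)q_F)/3.
Substituting one into the other gives q_F = 236/9 and q_D = 386/9.
Price P = 207 - (3/2)·(622/9) = 310/3.
Forge's profit: (310/3 - 64)·(236/9) - 769 = 262.4074.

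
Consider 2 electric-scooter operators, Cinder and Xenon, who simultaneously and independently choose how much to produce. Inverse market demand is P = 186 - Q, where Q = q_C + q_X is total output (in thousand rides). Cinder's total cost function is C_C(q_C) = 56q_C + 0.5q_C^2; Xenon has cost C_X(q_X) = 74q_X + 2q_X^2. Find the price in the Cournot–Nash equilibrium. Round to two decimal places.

134.59

Cinder's profit: π_C = (186 - Q)q_C - (56q_C + (1/2)q_C²). Setting ∂π_C/∂q_C = 0: 130 - 3q_C - (q_X) = 0.
Xenon's profit: π_X = (186 - Q)q_X - (74q_X + 2q_X²). Setting ∂π_X/∂q_X = 0: 112 - 6q_X - (q_C) = 0.
Rearranging gives the reaction functions q_C = (130 - q_X)/3 and q_X = (112 - q_C)/6.
Substituting one into the other gives q_C = 668/17 and q_X = 206/17.
Total output Q = 874/17, so price P = 186 - 874/17 = 134.5882.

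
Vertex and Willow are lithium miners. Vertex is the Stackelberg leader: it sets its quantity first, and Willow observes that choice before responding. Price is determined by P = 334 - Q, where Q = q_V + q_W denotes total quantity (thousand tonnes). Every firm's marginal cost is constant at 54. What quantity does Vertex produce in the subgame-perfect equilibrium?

Solve by backward induction. Given q_V, the follower Willow maximises π_W = (334 - q_V - q_W)q_W - 54q_W.
Setting the follower's marginal profit to zero, 280 - q_V - 2q_W = 0, i.e. q_W = (280 - q_V)/2.
The leader anticipates this reaction. Substituting into P = 334 - Q gives P = 194 - (1/2)q_V, so π_V = (194 - (1/2)q_V)q_V - 54q_V.
Maximising: ∂π_V/∂q_V = 140 - q_V = 0, giving q_V = 140.
Then q_W = (280 - 140)/2 = 70.

140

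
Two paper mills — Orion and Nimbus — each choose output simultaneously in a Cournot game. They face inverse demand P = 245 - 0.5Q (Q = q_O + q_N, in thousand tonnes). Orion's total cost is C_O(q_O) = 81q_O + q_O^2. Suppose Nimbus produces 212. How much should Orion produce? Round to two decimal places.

19.33

With the rival's output fixed at 212, Orion's profit is π_O = (245 - (1/2)·212 - (1/2)q_O)q_O - (81q_O + q_O²) = (139 - (1/2)q_O)q_O - (81q_O + q_O²).
∂π_O/∂q_O = 58 - 3q_O = 0, so q_O = 58/3.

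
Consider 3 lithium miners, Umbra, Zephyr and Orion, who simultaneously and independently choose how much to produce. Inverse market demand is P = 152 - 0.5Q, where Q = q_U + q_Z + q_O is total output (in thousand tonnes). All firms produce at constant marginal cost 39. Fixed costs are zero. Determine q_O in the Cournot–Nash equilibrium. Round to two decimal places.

56.50

Each firm earns π_i = (152 - 0.5Q)q_i - 39q_i.
First-order condition (treating rivals' output as given): 113 - q_i - (1/2)·Σ_{j≠i} q_j = 0.
By symmetry each firm produces the same amount; substituting Σ_{j≠i} q_j = 2q_i yields q_i = 113/2.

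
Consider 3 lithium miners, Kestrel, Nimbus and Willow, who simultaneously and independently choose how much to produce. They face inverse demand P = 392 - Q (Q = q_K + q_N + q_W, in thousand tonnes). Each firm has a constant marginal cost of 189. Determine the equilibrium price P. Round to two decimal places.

239.75

Each firm earns π_i = (392 - Q)q_i - 189q_i.
Setting ∂π_i/∂q_i = 0 with rivals' quantities fixed: 203 - 2q_i - Σ_{j≠i} q_j = 0.
By symmetry each firm produces the same amount; substituting Σ_{j≠i} q_j = 2q_i yields q_i = 203/4.
Total output Q = 609/4, so price P = 392 - 609/4 = 959/4.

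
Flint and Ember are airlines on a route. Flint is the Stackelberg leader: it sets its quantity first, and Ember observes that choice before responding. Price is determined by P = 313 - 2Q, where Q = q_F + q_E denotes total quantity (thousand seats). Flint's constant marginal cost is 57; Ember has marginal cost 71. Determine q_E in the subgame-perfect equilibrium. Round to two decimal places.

26.75

The follower Ember best-responds to any q_F: π_E = (313 - 2Q)q_E - 71q_E.
Follower FOC: 242 - 2q_F - 4q_E = 0, so q_E(q_F) = (242 - 2q_F)/4.
The leader anticipates this reaction. Substituting into P = 313 - 2Q gives P = 192 - q_F, so π_F = (192 - q_F)q_F - 57q_F.
The leader's first-order condition 135 - 2q_F = 0 yields q_F = 135/2.
Then q_E = (242 - 2·(135/2))/4 = 107/4.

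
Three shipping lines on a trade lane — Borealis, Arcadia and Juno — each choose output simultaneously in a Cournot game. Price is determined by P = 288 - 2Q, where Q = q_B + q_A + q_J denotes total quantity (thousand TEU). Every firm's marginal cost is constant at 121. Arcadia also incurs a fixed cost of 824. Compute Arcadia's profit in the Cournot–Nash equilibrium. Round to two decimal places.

47.53

Each firm earns π_i = (288 - 2Q)q_i - 121q_i.
First-order condition (treating rivals' output as given): 167 - 4q_i - 2·Σ_{j≠i} q_j = 0.
With identical firms every q_j equals q_i, so Σ_{j≠i} q_j = 2q_i and 167 = 8q_i, giving q_i = 167/8.
Price P = 288 - 2·(501/8) = 651/4.
Arcadia's profit: (651/4 - 121)·(167/8) - 824 = 1521/32.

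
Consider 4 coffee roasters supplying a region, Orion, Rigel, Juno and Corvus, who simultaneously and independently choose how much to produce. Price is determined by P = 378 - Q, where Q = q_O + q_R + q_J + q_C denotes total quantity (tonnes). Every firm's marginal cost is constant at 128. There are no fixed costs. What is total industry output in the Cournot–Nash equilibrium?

Each firm earns π_i = (378 - Q)q_i - 128q_i.
Setting ∂π_i/∂q_i = 0 with rivals' quantities fixed: 250 - 2q_i - Σ_{j≠i} q_j = 0.
By symmetry each firm produces the same amount; substituting Σ_{j≠i} q_j = 3q_i yields q_i = 250/5 = 50.
Total output Q = 50 + 50 + 50 + 50 = 200.

200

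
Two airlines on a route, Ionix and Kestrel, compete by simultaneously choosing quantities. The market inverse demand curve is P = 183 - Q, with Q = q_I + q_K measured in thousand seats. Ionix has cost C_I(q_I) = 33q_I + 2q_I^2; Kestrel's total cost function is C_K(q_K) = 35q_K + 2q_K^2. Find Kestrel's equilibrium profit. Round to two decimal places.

1333.82

Ionix's profit: π_I = (183 - Q)q_I - (33q_I + 2q_I²). Setting ∂π_I/∂q_I = 0: 150 - 6q_I - (q_K) = 0.
Kestrel's profit: π_K = (183 - Q)q_K - (35q_K + 2q_K²). Setting ∂π_K/∂q_K = 0: 148 - 6q_K - (q_I) = 0.
So q_I = (150 - q_K)/6 and q_K = (148 - q_I)/6.
Solving the pair: q_I = 752/35, q_K = 738/35.
Price P = 183 - 298/7 = 983/7.
Kestrel's profit: (983/7)·(738/35) - 35·(738/35) - 2(738/35)² = 1333.8220.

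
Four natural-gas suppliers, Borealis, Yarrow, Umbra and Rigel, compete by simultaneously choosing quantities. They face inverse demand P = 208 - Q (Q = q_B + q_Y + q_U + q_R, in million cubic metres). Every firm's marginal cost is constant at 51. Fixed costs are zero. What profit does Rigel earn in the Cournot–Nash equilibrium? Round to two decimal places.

A representative firm's profit is π_i = q_i(208 - Q) - 51q_i.
Setting ∂π_i/∂q_i = 0 with rivals' quantities fixed: 157 - 2q_i - Σ_{j≠i} q_j = 0.
With identical firms every q_j equals q_i, so Σ_{j≠i} q_j = 3q_i and 157 = 5q_i, giving q_i = 157/5.
Price P = 208 - 628/5 = 412/5.
Rigel's profit: (412/5 - 51)·(157/5) = 985.9600.

985.96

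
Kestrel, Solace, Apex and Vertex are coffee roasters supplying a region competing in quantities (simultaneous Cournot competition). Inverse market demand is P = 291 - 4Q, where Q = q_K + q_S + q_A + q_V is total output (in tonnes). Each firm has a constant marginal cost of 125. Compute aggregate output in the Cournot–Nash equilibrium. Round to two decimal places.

33.20

A representative firm's profit is π_i = q_i(291 - 4Q) - 125q_i.
Setting ∂π_i/∂q_i = 0 with rivals' quantities fixed: 166 - 8q_i - 4·Σ_{j≠i} q_j = 0.
With identical firms every q_j equals q_i, so Σ_{j≠i} q_j = 3q_i and 166 = 20q_i, giving q_i = 83/10.
Total output Q = 83/10 + 83/10 + 83/10 + 83/10 = 166/5.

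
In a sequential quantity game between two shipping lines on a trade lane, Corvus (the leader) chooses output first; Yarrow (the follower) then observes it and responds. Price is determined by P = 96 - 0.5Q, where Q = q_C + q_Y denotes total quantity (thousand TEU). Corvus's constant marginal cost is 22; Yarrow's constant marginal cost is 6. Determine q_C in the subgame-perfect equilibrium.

58

Solve by backward induction. Given q_C, the follower Yarrow maximises π_Y = (96 - (1/2)q_C - (1/2)q_Y)q_Y - 6q_Y.
∂π_Y/∂q_Y = 90 - (1/2)q_C - q_Y = 0 gives the reaction function q_Y = (90 - (1/2)q_C).
The leader anticipates this reaction. Substituting into P = 96 - 0.5Q gives P = 51 - (1/4)q_C, so π_C = (51 - (1/4)q_C)q_C - 22q_C.
Leader FOC: 29 - (1/2)q_C = 0, so q_C = 58.
Then q_Y = (90 - (1/2)·58) = 61.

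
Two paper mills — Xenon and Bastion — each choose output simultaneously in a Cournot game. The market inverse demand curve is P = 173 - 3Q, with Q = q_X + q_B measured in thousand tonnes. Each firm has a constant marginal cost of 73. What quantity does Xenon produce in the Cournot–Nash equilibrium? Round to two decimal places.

11.11

Each firm earns π_i = (173 - 3Q)q_i - 73q_i.
Setting ∂π_i/∂q_i = 0 with rivals' quantities fixed: 100 - 6q_i - 3q_j = 0.
By symmetry each firm produces the same amount; substituting q_j = q_i yields q_i = 100/9.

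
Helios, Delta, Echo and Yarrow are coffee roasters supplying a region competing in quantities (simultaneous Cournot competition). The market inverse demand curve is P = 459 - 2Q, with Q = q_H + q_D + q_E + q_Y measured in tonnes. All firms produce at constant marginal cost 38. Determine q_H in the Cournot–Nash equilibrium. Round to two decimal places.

A representative firm's profit is π_i = q_i(459 - 2Q) - 38q_i.
First-order condition (treating rivals' output as given): 421 - 4q_i - 2·Σ_{j≠i} q_j = 0.
With identical firms every q_j equals q_i, so Σ_{j≠i} q_j = 3q_i and 421 = 10q_i, giving q_i = 421/10.

42.10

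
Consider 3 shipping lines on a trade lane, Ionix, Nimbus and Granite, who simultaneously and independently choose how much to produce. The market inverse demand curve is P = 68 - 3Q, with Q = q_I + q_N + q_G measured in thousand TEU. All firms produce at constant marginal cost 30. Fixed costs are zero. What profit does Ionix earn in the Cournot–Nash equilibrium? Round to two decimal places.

30.08

A representative firm's profit is π_i = q_i(68 - 3Q) - 30q_i.
Setting ∂π_i/∂q_i = 0 with rivals' quantities fixed: 38 - 6q_i - 3·Σ_{j≠i} q_j = 0.
With identical firms every q_j equals q_i, so Σ_{j≠i} q_j = 2q_i and 38 = 12q_i, giving q_i = 19/6.
Price P = 68 - 3·(19/2) = 79/2.
Ionix's profit: (79/2 - 30)·(19/6) = 361/12.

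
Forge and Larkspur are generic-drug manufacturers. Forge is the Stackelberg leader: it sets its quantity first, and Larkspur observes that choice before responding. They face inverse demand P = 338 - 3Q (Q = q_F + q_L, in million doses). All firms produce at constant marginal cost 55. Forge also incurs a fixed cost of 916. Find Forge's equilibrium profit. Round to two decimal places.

2421.04

The follower Larkspur best-responds to any q_F: π_L = (338 - 3Q)q_L - 55q_L.
Follower FOC: 283 - 3q_F - 6q_L = 0, so q_L(q_F) = (283 - 3q_F)/6.
Forge substitutes q_L(q_F) into its own profit: π_F = q_F(338 - 3q_F - (283 - 3q_F)/2) - 55q_F = (393/2 - (3/2)q_F)q_F - 55q_F.
Maximising: ∂π_F/∂q_F = 283/2 - 3q_F = 0, giving q_F = 283/6.
Then q_L = (283 - 3·(283/6))/6 = 283/12.
Price P = 338 - 3·(283/4) = 503/4.
Forge's profit: (503/4 - 55)·(283/6) - 916 = 2421.0417.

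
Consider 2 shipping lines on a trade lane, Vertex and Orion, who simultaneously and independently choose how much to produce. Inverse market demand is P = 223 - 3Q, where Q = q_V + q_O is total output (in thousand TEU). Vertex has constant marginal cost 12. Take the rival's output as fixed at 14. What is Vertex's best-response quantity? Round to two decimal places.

28.17

With the rival's output fixed at 14, Vertex's profit is π_V = (223 - 3·14 - 3q_V)q_V - (12q_V) = (181 - 3q_V)q_V - (12q_V).
∂π_V/∂q_V = 169 - 6q_V = 0, so q_V = 169/6.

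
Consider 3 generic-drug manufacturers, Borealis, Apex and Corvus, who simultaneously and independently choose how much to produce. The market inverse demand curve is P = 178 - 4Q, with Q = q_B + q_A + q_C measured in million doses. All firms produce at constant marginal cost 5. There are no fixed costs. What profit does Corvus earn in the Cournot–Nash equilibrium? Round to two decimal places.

Each firm earns π_i = (178 - 4Q)q_i - 5q_i.
First-order condition (treating rivals' output as given): 173 - 8q_i - 4·Σ_{j≠i} q_j = 0.
With identical firms every q_j equals q_i, so Σ_{j≠i} q_j = 2q_i and 173 = 16q_i, giving q_i = 173/16.
Price P = 178 - 4·(519/16) = 193/4.
Corvus's profit: (193/4 - 5)·(173/16) = 467.6406.

467.64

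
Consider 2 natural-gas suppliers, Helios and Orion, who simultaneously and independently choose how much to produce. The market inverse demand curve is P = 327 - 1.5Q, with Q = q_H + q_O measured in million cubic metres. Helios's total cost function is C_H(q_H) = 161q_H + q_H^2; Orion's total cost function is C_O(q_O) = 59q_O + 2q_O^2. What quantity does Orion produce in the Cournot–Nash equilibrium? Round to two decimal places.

Helios's profit: π_H = (327 - 1.5Q)q_H - (161q_H + q_H²). Setting ∂π_H/∂q_H = 0: 166 - 5q_H - (3/2)(q_O) = 0.
Orion's profit: π_O = (327 - 1.5Q)q_O - (59q_O + 2q_O²). Setting ∂π_O/∂q_O = 0: 268 - 7q_O - (3/2)(q_H) = 0.
So q_H = (166 - (3/2)q_O)/5 and q_O = (268 - (3/2)q_H)/7.
Substituting one into the other gives q_H = 23.2061 and q_O = 33.3130.

33.31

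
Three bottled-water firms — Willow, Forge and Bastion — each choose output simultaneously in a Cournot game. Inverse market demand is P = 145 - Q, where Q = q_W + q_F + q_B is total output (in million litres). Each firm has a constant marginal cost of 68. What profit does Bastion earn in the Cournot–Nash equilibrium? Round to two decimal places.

A representative firm's profit is π_i = q_i(145 - Q) - 68q_i.
Setting ∂π_i/∂q_i = 0 with rivals' quantities fixed: 77 - 2q_i - Σ_{j≠i} q_j = 0.
With identical firms every q_j equals q_i, so Σ_{j≠i} q_j = 2q_i and 77 = 4q_i, giving q_i = 77/4.
Price P = 145 - 231/4 = 349/4.
Bastion's profit: (349/4 - 68)·(77/4) = 370.5625.

370.56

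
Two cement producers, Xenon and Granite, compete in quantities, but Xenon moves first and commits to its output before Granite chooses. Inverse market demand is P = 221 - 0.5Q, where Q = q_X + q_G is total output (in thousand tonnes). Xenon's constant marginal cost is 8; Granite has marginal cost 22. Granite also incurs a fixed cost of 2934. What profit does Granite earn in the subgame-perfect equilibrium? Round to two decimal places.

The follower Granite best-responds to any q_X: π_G = (221 - 0.5Q)q_G - 22q_G.
∂π_G/∂q_G = 199 - (1/2)q_X - q_G = 0 gives the reaction function q_G = (199 - (1/2)q_X).
Xenon substitutes q_G(q_X) into its own profit: π_X = q_X(221 - (1/2)q_X - (199 - (1/2)q_X)/2) - 8q_X = (243/2 - (1/4)q_X)q_X - 8q_X.
The leader's first-order condition 227/2 - (1/2)q_X = 0 yields q_X = 227.
Then q_G = (199 - (1/2)·227) = 171/2.
Price P = 221 - (1/2)·(625/2) = 259/4.
Granite's profit: (259/4 - 22)·(171/2) - 2934 = 721.1250.

721.13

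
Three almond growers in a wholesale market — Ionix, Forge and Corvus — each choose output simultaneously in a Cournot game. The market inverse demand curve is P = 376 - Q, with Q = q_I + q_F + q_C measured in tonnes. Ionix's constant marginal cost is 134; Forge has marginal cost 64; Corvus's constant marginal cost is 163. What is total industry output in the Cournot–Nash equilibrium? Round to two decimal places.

Ionix's profit: π_I = (376 - Q)q_I - (134q_I). Setting ∂π_I/∂q_I = 0: 242 - 2q_I - (q_F + q_C) = 0.
Forge's profit: π_F = (376 - Q)q_F - (64q_F). Setting ∂π_F/∂q_F = 0: 312 - 2q_F - (q_I + q_C) = 0.
Corvus's profit: π_C = (376 - Q)q_C - (163q_C). Setting ∂π_C/∂q_C = 0: 213 - 2q_C - (q_I + q_F) = 0.
Adding the 3 conditions: 767 − 2Q − 2Q = 0, i.e. Q = 767/4.
Back-substituting: q_I = (242 − 767/4) = 201/4, q_F = (312 − 767/4) = 481/4, q_C = (213 − 767/4) = 85/4.
Total output Q = 201/4 + 481/4 + 85/4 = 767/4.

191.75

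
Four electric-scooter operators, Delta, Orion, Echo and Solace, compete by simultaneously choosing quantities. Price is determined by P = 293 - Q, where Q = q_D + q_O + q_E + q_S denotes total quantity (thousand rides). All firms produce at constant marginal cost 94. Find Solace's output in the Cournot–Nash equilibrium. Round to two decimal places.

39.80

A representative firm's profit is π_i = q_i(293 - Q) - 94q_i.
First-order condition (treating rivals' output as given): 199 - 2q_i - Σ_{j≠i} q_j = 0.
By symmetry each firm produces the same amount; substituting Σ_{j≠i} q_j = 3q_i yields q_i = 199/5.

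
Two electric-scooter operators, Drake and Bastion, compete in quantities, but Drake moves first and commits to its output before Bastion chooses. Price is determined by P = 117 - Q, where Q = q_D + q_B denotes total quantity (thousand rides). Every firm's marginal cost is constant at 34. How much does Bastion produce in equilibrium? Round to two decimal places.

Solve by backward induction. Given q_D, the follower Bastion maximises π_B = (117 - q_D - q_B)q_B - 34q_B.
Follower FOC: 83 - q_D - 2q_B = 0, so q_B(q_D) = (83 - q_D)/2.
Drake substitutes q_B(q_D) into its own profit: π_D = q_D(117 - q_D - (83 - q_D)/2) - 34q_D = (151/2 - (1/2)q_D)q_D - 34q_D.
Leader FOC: 83/2 - q_D = 0, so q_D = 83/2.
Then q_B = (83 - 83/2)/2 = 83/4.

20.75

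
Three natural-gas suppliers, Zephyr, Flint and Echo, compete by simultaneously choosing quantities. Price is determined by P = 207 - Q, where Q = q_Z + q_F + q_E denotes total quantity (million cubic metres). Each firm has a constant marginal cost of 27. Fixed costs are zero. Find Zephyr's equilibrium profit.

2025

A representative firm's profit is π_i = q_i(207 - Q) - 27q_i.
First-order condition (treating rivals' output as given): 180 - 2q_i - Σ_{j≠i} q_j = 0.
By symmetry each firm produces the same amount; substituting Σ_{j≠i} q_j = 2q_i yields q_i = 180/4 = 45.
Price P = 207 - 135 = 72.
Zephyr's profit: (72 - 27)·45 = 2025.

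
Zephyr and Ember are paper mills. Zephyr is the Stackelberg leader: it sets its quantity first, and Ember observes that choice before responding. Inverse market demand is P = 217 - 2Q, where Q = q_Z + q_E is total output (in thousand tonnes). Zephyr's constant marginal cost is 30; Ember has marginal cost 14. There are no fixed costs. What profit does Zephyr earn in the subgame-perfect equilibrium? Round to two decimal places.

1827.56

Solve by backward induction. Given q_Z, the follower Ember maximises π_E = (217 - 2q_Z - 2q_E)q_E - 14q_E.
∂π_E/∂q_E = 203 - 2q_Z - 4q_E = 0 gives the reaction function q_E = (203 - 2q_Z)/4.
The leader anticipates this reaction. Substituting into P = 217 - 2Q gives P = 231/2 - q_Z, so π_Z = (231/2 - q_Z)q_Z - 30q_Z.
The leader's first-order condition 171/2 - 2q_Z = 0 yields q_Z = 171/4.
Then q_E = (203 - 2·(171/4))/4 = 235/8.
Price P = 217 - 2·(577/8) = 291/4.
Zephyr's profit: (291/4 - 30)·(171/4) = 1827.5625.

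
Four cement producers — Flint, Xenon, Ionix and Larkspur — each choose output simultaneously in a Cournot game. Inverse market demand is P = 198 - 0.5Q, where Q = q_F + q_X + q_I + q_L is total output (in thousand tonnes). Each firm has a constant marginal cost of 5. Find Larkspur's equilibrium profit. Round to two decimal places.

Each firm earns π_i = (198 - 0.5Q)q_i - 5q_i.
Setting ∂π_i/∂q_i = 0 with rivals' quantities fixed: 193 - q_i - (1/2)·Σ_{j≠i} q_j = 0.
With identical firms every q_j equals q_i, so Σ_{j≠i} q_j = 3q_i and 193 = (5/2)q_i, giving q_i = 386/5.
Price P = 198 - (1/2)·(1544/5) = 218/5.
Larkspur's profit: (218/5 - 5)·(386/5) = 2979.9200.

2979.92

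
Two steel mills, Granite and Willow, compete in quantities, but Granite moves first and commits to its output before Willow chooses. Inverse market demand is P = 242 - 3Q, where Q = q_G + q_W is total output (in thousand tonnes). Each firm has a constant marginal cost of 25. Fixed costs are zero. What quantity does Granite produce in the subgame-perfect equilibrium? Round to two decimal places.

36.17

Solve by backward induction. Given q_G, the follower Willow maximises π_W = (242 - 3q_G - 3q_W)q_W - 25q_W.
Setting the follower's marginal profit to zero, 217 - 3q_G - 6q_W = 0, i.e. q_W = (217 - 3q_G)/6.
Granite substitutes q_W(q_G) into its own profit: π_G = q_G(242 - 3q_G - (217 - 3q_G)/2) - 25q_G = (267/2 - (3/2)q_G)q_G - 25q_G.
The leader's first-order condition 217/2 - 3q_G = 0 yields q_G = 217/6.
Then q_W = (217 - 3·(217/6))/6 = 217/12.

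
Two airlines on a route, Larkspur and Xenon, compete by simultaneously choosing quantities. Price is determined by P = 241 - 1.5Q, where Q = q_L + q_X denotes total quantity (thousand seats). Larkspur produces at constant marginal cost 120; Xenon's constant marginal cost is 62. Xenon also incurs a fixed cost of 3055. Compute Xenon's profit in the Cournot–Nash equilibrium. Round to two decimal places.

Larkspur's profit: π_L = (241 - 1.5Q)q_L - (120q_L). Setting ∂π_L/∂q_L = 0: 121 - 3q_L - (3/2)(q_X) = 0.
Xenon's first-order condition: 179 - 3q_X - (3/2)(q_L) = 0.
So q_L = (121 - (3/2)q_X)/3 and q_X = (179 - (3/2)q_L)/3.
Substituting one into the other gives q_L = 14 and q_X = 158/3.
Price P = 241 - (3/2)·(200/3) = 141.
Xenon's profit: (141 - 62)·(158/3) - 3055 = 1105.6667.

1105.67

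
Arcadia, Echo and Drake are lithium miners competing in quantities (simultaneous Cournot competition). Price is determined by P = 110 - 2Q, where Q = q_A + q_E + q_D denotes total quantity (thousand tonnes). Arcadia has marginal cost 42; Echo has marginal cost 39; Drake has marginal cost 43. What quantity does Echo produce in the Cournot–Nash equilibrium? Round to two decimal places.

9.75

Arcadia's profit: π_A = (110 - 2Q)q_A - (42q_A). Setting ∂π_A/∂q_A = 0: 68 - 4q_A - 2(q_E + q_D) = 0.
Echo's profit: π_E = (110 - 2Q)q_E - (39q_E). Setting ∂π_E/∂q_E = 0: 71 - 4q_E - 2(q_A + q_D) = 0.
Drake's first-order condition: 67 - 4q_D - 2(q_A + q_E) = 0.
Adding the 3 first-order conditions: 206 − 8Q = 0, so Q = 103/4.
Back-substituting: q_A = (68 − 103/2)/2 = 33/4, q_E = (71 − 103/2)/2 = 39/4, q_D = (67 − 103/2)/2 = 31/4.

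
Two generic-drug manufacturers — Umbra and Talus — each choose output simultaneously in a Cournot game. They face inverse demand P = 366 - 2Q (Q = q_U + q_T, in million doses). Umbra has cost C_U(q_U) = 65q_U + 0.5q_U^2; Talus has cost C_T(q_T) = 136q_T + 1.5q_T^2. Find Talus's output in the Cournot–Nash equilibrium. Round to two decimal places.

Umbra's profit: π_U = (366 - 2Q)q_U - (65q_U + (1/2)q_U²). Setting ∂π_U/∂q_U = 0: 301 - 5q_U - 2(q_T) = 0.
Talus's first-order condition: 230 - 7q_T - 2(q_U) = 0.
So q_U = (301 - 2q_T)/5 and q_T = (230 - 2q_U)/7.
Solving the pair: q_U = 1647/31, q_T = 548/31.

17.68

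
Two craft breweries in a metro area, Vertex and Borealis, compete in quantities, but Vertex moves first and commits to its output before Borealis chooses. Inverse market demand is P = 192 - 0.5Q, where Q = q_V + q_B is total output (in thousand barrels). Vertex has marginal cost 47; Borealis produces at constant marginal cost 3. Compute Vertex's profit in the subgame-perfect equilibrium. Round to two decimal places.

2550.25

The follower Borealis best-responds to any q_V: π_B = (192 - 0.5Q)q_B - 3q_B.
∂π_B/∂q_B = 189 - (1/2)q_V - q_B = 0 gives the reaction function q_B = (189 - (1/2)q_V).
Vertex substitutes q_B(q_V) into its own profit: π_V = q_V(192 - (1/2)q_V - (189 - (1/2)q_V)/2) - 47q_V = (195/2 - (1/4)q_V)q_V - 47q_V.
The leader's first-order condition 101/2 - (1/2)q_V = 0 yields q_V = 101.
Then q_B = (189 - (1/2)·101) = 277/2.
Price P = 192 - (1/2)·(479/2) = 289/4.
Vertex's profit: (289/4 - 47)·101 = 2550.2500.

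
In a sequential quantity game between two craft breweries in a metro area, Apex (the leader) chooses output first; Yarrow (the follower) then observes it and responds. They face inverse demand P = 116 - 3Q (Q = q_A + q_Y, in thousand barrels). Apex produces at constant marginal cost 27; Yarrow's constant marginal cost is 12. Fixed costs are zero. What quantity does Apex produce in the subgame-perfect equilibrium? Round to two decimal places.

12.33

The follower Yarrow best-responds to any q_A: π_Y = (116 - 3Q)q_Y - 12q_Y.
∂π_Y/∂q_Y = 104 - 3q_A - 6q_Y = 0 gives the reaction function q_Y = (104 - 3q_A)/6.
The leader anticipates this reaction. Substituting into P = 116 - 3Q gives P = 64 - (3/2)q_A, so π_A = (64 - (3/2)q_A)q_A - 27q_A.
The leader's first-order condition 37 - 3q_A = 0 yields q_A = 37/3.
Then q_Y = (104 - 3·(37/3))/6 = 67/6.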